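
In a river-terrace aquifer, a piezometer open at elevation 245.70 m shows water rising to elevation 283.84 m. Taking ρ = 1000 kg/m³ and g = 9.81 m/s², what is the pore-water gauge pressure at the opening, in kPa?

Pressure head ψ = h − z = 283.84 − 245.70 = 38.14 m.
P = ρgψ = 1000 × 9.81 × 38.14 = 374153 Pa ≈ 374 kPa.

P ≈ 374 kPa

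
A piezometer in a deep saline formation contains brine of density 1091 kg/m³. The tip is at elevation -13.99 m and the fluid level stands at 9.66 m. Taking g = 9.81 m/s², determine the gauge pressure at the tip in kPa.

Pressure head ψ = h − z = 9.66 − (-13.99) = 23.65 m.
P = ρgψ = 1091 × 9.81 × 23.65 = 253119 Pa ≈ 253 kPa.

P ≈ 253 kPa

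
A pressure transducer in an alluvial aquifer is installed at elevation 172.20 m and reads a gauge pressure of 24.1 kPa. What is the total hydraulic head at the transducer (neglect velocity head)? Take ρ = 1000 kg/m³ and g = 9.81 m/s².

h ≈ 174.66 m

ψ = P/(ρg) = 24.1×1000 / (1000 × 9.81) = 2.46 m.
h = z + ψ = 172.20 + 2.46 = 174.66 m.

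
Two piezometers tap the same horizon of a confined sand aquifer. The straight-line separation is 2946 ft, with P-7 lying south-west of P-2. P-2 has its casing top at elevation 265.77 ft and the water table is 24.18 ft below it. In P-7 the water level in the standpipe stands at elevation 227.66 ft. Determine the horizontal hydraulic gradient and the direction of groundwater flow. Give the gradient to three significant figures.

Total head at P-2: h = 265.77 − 24.18 = 241.59 ft.
Total head at P-7: h = 227.66 ft (water level in the piezometer is the total head).
Head difference: h(P-2) − h(P-7) = 241.59 − 227.66 = 13.93 ft.
Hydraulic gradient: i = |Δh| / L = 13.93 / 2946 = 0.00473.
Flow is from higher to lower head: from P-2 toward P-7, i.e. toward the south-west.

i ≈ 0.00473; groundwater flows toward the south-west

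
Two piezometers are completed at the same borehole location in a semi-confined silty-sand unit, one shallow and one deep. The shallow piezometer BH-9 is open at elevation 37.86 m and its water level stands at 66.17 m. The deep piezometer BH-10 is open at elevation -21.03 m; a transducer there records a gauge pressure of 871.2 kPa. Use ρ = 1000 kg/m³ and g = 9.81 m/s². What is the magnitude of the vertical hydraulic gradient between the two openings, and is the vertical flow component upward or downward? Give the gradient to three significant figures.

|i_v| ≈ 0.0273; vertical flow is upward

Total head at BH-9: h = 66.17 m (water level in the standpipe).
Pressure head at BH-10: ψ = P/(ρg) = 871.2×1000 / (1000 × 9.81) = 88.81 m.
Total head at BH-10: h = z + ψ = -21.03 + 88.81 = 67.78 m.
Δh = h(BH-9) − h(BH-10) = 66.17 − 67.78 = -1.61 m.
Vertical separation Δz = 37.86 − (-21.03) = 58.89 m.
|i_v| = |Δh| / Δz = 1.61 / 58.89 = 0.0273.
Head is higher in the deep piezometer, so vertical flow is upward (discharge condition).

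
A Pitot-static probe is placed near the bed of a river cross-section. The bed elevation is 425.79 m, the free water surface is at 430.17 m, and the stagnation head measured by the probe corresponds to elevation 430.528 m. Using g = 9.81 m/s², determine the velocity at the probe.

v ≈ 2.65 m/s

Near the bed, under hydrostatic conditions, the piezometric head (z + ψ) equals the free-surface elevation, 430.17 m.
Velocity head = total − piezometric = 430.528 − 430.17 = 0.358 m.
v = √(2g·h_v) = √(2 × 9.81 × 0.358) = 2.65 m/s.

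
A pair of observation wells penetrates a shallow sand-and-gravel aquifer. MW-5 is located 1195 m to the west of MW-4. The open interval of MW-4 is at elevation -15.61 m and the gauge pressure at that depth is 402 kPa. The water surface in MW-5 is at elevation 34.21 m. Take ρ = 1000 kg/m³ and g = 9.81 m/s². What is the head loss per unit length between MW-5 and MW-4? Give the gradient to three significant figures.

Pressure head at MW-4: ψ = P/(ρg) = 402×1000 / (1000 × 9.81) = 40.98 m.
Total head at MW-4: h = z + ψ = -15.61 + 40.98 = 25.37 m.
Total head at MW-5: h = 34.21 m (water level in the piezometer is the total head).
Head difference: h(MW-4) − h(MW-5) = 25.37 − 34.21 = -8.84 m.
Hydraulic gradient: i = |Δh| / L = 8.84 / 1195 = 0.00740.

i ≈ 0.00740 m/m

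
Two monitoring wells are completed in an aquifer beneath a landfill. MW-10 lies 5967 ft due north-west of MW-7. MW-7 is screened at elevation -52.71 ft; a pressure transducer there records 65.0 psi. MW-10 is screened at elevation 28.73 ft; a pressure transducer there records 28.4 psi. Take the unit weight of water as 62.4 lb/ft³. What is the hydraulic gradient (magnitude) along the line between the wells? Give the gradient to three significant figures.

i ≈ 0.000506

Pressure head at MW-7: ψ = 144·P/γ = 144 × 65.0 / 62.4 = 150.00 ft.
Total head at MW-7: h = z + ψ = -52.71 + 150.00 = 97.29 ft.
Pressure head at MW-10: ψ = 144·P/γ = 144 × 28.4 / 62.4 = 65.54 ft.
Total head at MW-10: h = z + ψ = 28.73 + 65.54 = 94.27 ft.
Head difference: h(MW-7) − h(MW-10) = 97.29 − 94.27 = 3.02 ft.
Hydraulic gradient: i = |Δh| / L = 3.02 / 5967 = 0.000506.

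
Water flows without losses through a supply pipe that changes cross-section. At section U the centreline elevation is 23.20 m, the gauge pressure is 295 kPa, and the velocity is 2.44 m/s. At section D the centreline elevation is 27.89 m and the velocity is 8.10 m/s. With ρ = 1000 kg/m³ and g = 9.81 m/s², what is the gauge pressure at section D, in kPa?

Pressure head at U: ψ₁ = P₁/(ρg) = 295×1000 / (1000 × 9.81) = 30.07 m.
Velocity heads: v₁²/2g = 2.44²/19.62 = 0.303 m; v₂²/2g = 8.10²/19.62 = 3.344 m.
Total head H = z₁ + ψ₁ + v₁²/2g = 23.20 + 30.07 + 0.303 = 53.57 m.
ψ₂ = H − z₂ − v₂²/2g = 53.57 − 27.89 − 3.344 = 22.34 m.
P₂ = ρgψ₂ = 1000 × 9.81 × 22.34 ≈ 219 kPa.

P₂ ≈ 219 kPa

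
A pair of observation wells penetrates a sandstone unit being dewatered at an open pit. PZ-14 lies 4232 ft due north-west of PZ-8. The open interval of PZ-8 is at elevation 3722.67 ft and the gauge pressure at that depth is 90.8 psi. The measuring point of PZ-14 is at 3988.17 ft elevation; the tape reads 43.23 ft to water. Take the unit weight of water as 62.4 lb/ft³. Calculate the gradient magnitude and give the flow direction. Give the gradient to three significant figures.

Pressure head at PZ-8: ψ = 144·P/γ = 144 × 90.8 / 62.4 = 209.54 ft.
Total head at PZ-8: h = z + ψ = 3722.67 + 209.54 = 3932.21 ft.
Total head at PZ-14: h = 3988.17 − 43.23 = 3944.94 ft.
Head difference: h(PZ-8) − h(PZ-14) = 3932.21 − 3944.94 = -12.73 ft.
Hydraulic gradient: i = |Δh| / L = 12.73 / 4232 = 0.00301.
Flow is from higher to lower head: from PZ-14 toward PZ-8, i.e. toward the south-east.

i ≈ 0.00301; groundwater flows toward the south-east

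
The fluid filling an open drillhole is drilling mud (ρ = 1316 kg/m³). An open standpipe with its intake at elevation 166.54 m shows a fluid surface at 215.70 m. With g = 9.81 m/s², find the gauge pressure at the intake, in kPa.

Pressure head ψ = h − z = 215.70 − 166.54 = 49.16 m.
P = ρgψ = 1316 × 9.81 × 49.16 = 634654 Pa ≈ 635 kPa.

P ≈ 635 kPa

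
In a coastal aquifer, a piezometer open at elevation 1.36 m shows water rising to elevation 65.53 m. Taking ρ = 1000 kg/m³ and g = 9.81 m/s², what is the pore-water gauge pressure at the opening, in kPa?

Pressure head ψ = h − z = 65.53 − 1.36 = 64.17 m.
P = ρgψ = 1000 × 9.81 × 64.17 = 629508 Pa ≈ 630 kPa.

P ≈ 630 kPa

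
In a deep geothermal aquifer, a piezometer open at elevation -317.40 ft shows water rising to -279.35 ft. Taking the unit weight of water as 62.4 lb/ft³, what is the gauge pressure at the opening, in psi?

P ≈ 16.5 psi

Pressure head ψ = h − z = -279.35 − (-317.40) = 38.05 ft.
P = γ·ψ / 144 = 62.4 × 38.05 / 144 = 16.5 psi.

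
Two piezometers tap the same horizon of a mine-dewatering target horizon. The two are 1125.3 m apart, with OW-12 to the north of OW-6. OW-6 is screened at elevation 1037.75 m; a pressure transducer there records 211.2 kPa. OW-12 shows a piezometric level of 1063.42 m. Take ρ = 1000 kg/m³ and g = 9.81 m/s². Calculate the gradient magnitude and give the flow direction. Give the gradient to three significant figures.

i ≈ 0.00368; groundwater flows toward the south

Pressure head at OW-6: ψ = P/(ρg) = 211.2×1000 / (1000 × 9.81) = 21.53 m.
Total head at OW-6: h = z + ψ = 1037.75 + 21.53 = 1059.28 m.
Total head at OW-12: h = 1063.42 m (water level in the piezometer is the total head).
Head difference: h(OW-6) − h(OW-12) = 1059.28 − 1063.42 = -4.14 m.
Hydraulic gradient: i = |Δh| / L = 4.14 / 1125.3 = 0.00368.
Flow is from higher to lower head: from OW-12 toward OW-6, i.e. toward the south.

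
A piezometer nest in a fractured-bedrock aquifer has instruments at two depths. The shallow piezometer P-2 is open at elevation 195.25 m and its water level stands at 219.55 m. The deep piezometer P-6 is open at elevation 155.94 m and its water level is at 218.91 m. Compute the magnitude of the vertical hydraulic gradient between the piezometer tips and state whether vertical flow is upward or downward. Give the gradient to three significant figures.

|i_v| ≈ 0.0163; vertical flow is downward

Total head at P-2: h = 219.55 m (water level in the standpipe).
Total head at P-6: h = 218.91 m.
Δh = h(P-2) − h(P-6) = 219.55 − 218.91 = 0.64 m.
Vertical separation Δz = 195.25 − 155.94 = 39.31 m.
|i_v| = |Δh| / Δz = 0.64 / 39.31 = 0.0163.
Head is higher in the shallow piezometer, so vertical flow is downward (recharge condition).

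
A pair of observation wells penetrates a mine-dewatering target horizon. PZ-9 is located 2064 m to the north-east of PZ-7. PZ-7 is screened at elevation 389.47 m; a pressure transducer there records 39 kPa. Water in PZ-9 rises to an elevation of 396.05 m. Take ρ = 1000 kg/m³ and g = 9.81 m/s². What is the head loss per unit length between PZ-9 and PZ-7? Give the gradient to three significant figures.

i ≈ 0.00126 m/m

Pressure head at PZ-7: ψ = P/(ρg) = 39×1000 / (1000 × 9.81) = 3.98 m.
Total head at PZ-7: h = z + ψ = 389.47 + 3.98 = 393.45 m.
Total head at PZ-9: h = 396.05 m (water level in the piezometer is the total head).
Head difference: h(PZ-7) − h(PZ-9) = 393.45 − 396.05 = -2.60 m.
Hydraulic gradient: i = |Δh| / L = 2.60 / 2064 = 0.00126.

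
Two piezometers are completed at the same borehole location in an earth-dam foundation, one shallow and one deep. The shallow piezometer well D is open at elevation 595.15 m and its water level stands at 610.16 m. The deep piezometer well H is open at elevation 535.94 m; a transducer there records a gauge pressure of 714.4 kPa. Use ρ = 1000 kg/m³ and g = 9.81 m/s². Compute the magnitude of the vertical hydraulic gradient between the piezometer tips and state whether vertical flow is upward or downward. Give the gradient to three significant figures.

|i_v| ≈ 0.0236; vertical flow is downward

Total head at well D: h = 610.16 m (water level in the standpipe).
Pressure head at well H: ψ = P/(ρg) = 714.4×1000 / (1000 × 9.81) = 72.82 m.
Total head at well H: h = z + ψ = 535.94 + 72.82 = 608.76 m.
Δh = h(well D) − h(well H) = 610.16 − 608.76 = 1.40 m.
Vertical separation Δz = 595.15 − 535.94 = 59.21 m.
|i_v| = |Δh| / Δz = 1.40 / 59.21 = 0.0236.
Head is higher in the shallow piezometer, so vertical flow is downward (recharge condition).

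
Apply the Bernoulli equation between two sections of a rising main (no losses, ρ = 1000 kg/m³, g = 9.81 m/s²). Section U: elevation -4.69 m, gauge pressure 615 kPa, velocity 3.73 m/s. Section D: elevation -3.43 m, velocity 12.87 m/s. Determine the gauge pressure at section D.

P₂ ≈ 527 kPa

Pressure head at U: ψ₁ = P₁/(ρg) = 615×1000 / (1000 × 9.81) = 62.69 m.
Velocity heads: v₁²/2g = 3.73²/19.62 = 0.709 m; v₂²/2g = 12.87²/19.62 = 8.442 m.
Total head H = z₁ + ψ₁ + v₁²/2g = -4.69 + 62.69 + 0.709 = 58.71 m.
ψ₂ = H − z₂ − v₂²/2g = 58.71 − (-3.43) − 8.442 = 53.70 m.
P₂ = ρgψ₂ = 1000 × 9.81 × 53.70 ≈ 527 kPa.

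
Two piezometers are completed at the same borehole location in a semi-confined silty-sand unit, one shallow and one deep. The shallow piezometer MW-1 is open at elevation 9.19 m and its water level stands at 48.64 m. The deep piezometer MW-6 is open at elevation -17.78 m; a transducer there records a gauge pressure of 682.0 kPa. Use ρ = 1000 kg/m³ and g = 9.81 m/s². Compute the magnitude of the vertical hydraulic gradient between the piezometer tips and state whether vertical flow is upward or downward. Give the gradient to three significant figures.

|i_v| ≈ 0.115; vertical flow is upward

Total head at MW-1: h = 48.64 m (water level in the standpipe).
Pressure head at MW-6: ψ = P/(ρg) = 682.0×1000 / (1000 × 9.81) = 69.52 m.
Total head at MW-6: h = z + ψ = -17.78 + 69.52 = 51.74 m.
Δh = h(MW-1) − h(MW-6) = 48.64 − 51.74 = -3.10 m.
Vertical separation Δz = 9.19 − (-17.78) = 26.97 m.
|i_v| = |Δh| / Δz = 3.10 / 26.97 = 0.115.
Head is higher in the deep piezometer, so vertical flow is upward (discharge condition).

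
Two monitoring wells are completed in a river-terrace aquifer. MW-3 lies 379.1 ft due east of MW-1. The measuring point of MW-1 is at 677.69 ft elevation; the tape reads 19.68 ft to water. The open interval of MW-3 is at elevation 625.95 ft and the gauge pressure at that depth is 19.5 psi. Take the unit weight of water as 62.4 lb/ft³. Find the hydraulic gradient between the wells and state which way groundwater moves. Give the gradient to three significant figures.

i ≈ 0.0341; groundwater flows toward the west

Total head at MW-1: h = 677.69 − 19.68 = 658.01 ft.
Pressure head at MW-3: ψ = 144·P/γ = 144 × 19.5 / 62.4 = 45.00 ft.
Total head at MW-3: h = z + ψ = 625.95 + 45.00 = 670.95 ft.
Head difference: h(MW-1) − h(MW-3) = 658.01 − 670.95 = -12.94 ft.
Hydraulic gradient: i = |Δh| / L = 12.94 / 379.1 = 0.0341.
Flow is from higher to lower head: from MW-3 toward MW-1, i.e. toward the west.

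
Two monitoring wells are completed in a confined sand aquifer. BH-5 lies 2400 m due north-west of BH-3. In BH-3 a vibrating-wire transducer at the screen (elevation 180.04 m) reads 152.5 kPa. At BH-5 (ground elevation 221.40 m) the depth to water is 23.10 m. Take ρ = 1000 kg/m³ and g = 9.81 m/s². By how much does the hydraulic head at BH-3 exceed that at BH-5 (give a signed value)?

Pressure head at BH-3: ψ = P/(ρg) = 152.5×1000 / (1000 × 9.81) = 15.55 m.
Total head at BH-3: h = z + ψ = 180.04 + 15.55 = 195.59 m.
Total head at BH-5: h = 221.40 − 23.10 = 198.30 m.
Head difference: h(BH-3) − h(BH-5) = 195.59 − 198.30 = -2.71 m.

Δh ≈ -2.71 m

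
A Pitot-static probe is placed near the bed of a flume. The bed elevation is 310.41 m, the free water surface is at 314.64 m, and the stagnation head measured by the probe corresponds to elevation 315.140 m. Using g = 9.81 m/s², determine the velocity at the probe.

v ≈ 3.13 m/s

Near the bed, under hydrostatic conditions, the piezometric head (z + ψ) equals the free-surface elevation, 314.64 m.
Velocity head = total − piezometric = 315.140 − 314.64 = 0.500 m.
v = √(2g·h_v) = √(2 × 9.81 × 0.500) = 3.13 m/s.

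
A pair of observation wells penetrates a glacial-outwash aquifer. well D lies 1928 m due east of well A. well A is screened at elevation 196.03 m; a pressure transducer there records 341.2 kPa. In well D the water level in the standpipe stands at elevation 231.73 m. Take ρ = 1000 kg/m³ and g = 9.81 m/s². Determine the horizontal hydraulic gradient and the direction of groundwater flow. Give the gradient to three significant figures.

i ≈ 0.000477; groundwater flows toward the west

Pressure head at well A: ψ = P/(ρg) = 341.2×1000 / (1000 × 9.81) = 34.78 m.
Total head at well A: h = z + ψ = 196.03 + 34.78 = 230.81 m.
Total head at well D: h = 231.73 m (water level in the piezometer is the total head).
Head difference: h(well A) − h(well D) = 230.81 − 231.73 = -0.92 m.
Hydraulic gradient: i = |Δh| / L = 0.92 / 1928 = 0.000477.
Flow is from higher to lower head: from well D toward well A, i.e. toward the west.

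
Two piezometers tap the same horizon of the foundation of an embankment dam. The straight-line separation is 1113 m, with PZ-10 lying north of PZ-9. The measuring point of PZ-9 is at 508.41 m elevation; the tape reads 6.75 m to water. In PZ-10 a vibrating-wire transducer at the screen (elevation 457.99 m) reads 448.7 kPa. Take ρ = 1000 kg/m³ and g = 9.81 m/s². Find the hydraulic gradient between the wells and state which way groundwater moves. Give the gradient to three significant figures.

i ≈ 0.00186; groundwater flows toward the south

Total head at PZ-9: h = 508.41 − 6.75 = 501.66 m.
Pressure head at PZ-10: ψ = P/(ρg) = 448.7×1000 / (1000 × 9.81) = 45.74 m.
Total head at PZ-10: h = z + ψ = 457.99 + 45.74 = 503.73 m.
Head difference: h(PZ-9) − h(PZ-10) = 501.66 − 503.73 = -2.07 m.
Hydraulic gradient: i = |Δh| / L = 2.07 / 1113 = 0.00186.
Flow is from higher to lower head: from PZ-10 toward PZ-9, i.e. toward the south.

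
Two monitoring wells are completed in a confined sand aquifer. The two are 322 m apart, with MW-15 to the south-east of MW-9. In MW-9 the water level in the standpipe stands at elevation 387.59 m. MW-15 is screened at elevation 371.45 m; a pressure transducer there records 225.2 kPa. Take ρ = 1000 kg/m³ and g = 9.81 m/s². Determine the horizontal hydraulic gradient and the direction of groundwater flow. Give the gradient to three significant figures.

i ≈ 0.0212; groundwater flows toward the north-west

Total head at MW-9: h = 387.59 m (water level in the piezometer is the total head).
Pressure head at MW-15: ψ = P/(ρg) = 225.2×1000 / (1000 × 9.81) = 22.96 m.
Total head at MW-15: h = z + ψ = 371.45 + 22.96 = 394.41 m.
Head difference: h(MW-9) − h(MW-15) = 387.59 − 394.41 = -6.82 m.
Hydraulic gradient: i = |Δh| / L = 6.82 / 322 = 0.0212.
Flow is from higher to lower head: from MW-15 toward MW-9, i.e. toward the north-west.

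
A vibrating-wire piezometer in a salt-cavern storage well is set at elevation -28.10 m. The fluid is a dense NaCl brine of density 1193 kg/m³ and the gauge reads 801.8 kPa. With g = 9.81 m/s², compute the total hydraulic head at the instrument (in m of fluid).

h ≈ 40.41 m

ψ = P/(ρg) = 801.8×1000 / (1193 × 9.81) = 68.51 m.
h = z + ψ = -28.10 + 68.51 = 40.41 m.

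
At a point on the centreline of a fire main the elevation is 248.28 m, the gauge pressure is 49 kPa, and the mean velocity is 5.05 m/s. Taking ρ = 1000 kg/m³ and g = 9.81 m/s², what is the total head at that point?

Pressure head ψ = P/(ρg) = 49×1000 / (1000 × 9.81) = 4.99 m.
Velocity head = v²/(2g) = 5.05² / (2 × 9.81) = 1.300 m.
h = z + ψ + v²/(2g) = 248.28 + 4.99 + 1.300 = 254.57 m.

h ≈ 254.57 m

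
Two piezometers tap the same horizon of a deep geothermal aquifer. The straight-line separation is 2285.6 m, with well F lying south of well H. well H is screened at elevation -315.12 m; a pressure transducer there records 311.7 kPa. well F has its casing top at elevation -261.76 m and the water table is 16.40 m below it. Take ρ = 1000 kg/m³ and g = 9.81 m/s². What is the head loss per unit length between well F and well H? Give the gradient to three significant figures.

Pressure head at well H: ψ = P/(ρg) = 311.7×1000 / (1000 × 9.81) = 31.77 m.
Total head at well H: h = z + ψ = -315.12 + 31.77 = -283.35 m.
Total head at well F: h = -261.76 − 16.40 = -278.16 m.
Head difference: h(well H) − h(well F) = -283.35 − (-278.16) = -5.19 m.
Hydraulic gradient: i = |Δh| / L = 5.19 / 2285.6 = 0.00227.

i ≈ 0.00227 m/m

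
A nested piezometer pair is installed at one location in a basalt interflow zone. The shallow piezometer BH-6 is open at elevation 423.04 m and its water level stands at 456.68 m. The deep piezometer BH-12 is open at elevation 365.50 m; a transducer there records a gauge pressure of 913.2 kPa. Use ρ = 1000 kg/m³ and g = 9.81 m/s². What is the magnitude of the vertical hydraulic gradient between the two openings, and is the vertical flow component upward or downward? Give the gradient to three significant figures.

|i_v| ≈ 0.0332; vertical flow is upward

Total head at BH-6: h = 456.68 m (water level in the standpipe).
Pressure head at BH-12: ψ = P/(ρg) = 913.2×1000 / (1000 × 9.81) = 93.09 m.
Total head at BH-12: h = z + ψ = 365.50 + 93.09 = 458.59 m.
Δh = h(BH-6) − h(BH-12) = 456.68 − 458.59 = -1.91 m.
Vertical separation Δz = 423.04 − 365.50 = 57.54 m.
|i_v| = |Δh| / Δz = 1.91 / 57.54 = 0.0332.
Head is higher in the deep piezometer, so vertical flow is upward (discharge condition).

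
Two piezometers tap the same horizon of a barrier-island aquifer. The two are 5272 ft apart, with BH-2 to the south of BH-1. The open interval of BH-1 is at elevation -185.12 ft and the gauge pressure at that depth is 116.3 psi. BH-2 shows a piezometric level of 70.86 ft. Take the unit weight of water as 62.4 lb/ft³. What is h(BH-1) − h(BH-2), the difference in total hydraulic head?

Δh ≈ 12.40 ft

Pressure head at BH-1: ψ = 144·P/γ = 144 × 116.3 / 62.4 = 268.38 ft.
Total head at BH-1: h = z + ψ = -185.12 + 268.38 = 83.26 ft.
Total head at BH-2: h = 70.86 ft (water level in the piezometer is the total head).
Head difference: h(BH-1) − h(BH-2) = 83.26 − 70.86 = 12.40 ft.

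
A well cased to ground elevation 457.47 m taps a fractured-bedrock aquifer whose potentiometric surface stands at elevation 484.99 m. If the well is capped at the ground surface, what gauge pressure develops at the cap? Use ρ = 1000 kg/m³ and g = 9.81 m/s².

Head above the cap: Δh = 484.99 − 457.47 = 27.52 m.
P = ρgΔh = 1000 × 9.81 × 27.52 = 269971 Pa ≈ 270 kPa.

P ≈ 270 kPa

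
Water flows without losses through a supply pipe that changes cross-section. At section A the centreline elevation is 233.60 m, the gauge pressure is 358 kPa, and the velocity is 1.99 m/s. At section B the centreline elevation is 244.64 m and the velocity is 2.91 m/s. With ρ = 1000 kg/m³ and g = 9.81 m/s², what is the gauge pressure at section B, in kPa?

P₂ ≈ 247 kPa

Pressure head at A: ψ₁ = P₁/(ρg) = 358×1000 / (1000 × 9.81) = 36.49 m.
Velocity heads: v₁²/2g = 1.99²/19.62 = 0.202 m; v₂²/2g = 2.91²/19.62 = 0.432 m.
Total head H = z₁ + ψ₁ + v₁²/2g = 233.60 + 36.49 + 0.202 = 270.29 m.
ψ₂ = H − z₂ − v₂²/2g = 270.29 − 244.64 − 0.432 = 25.22 m.
P₂ = ρgψ₂ = 1000 × 9.81 × 25.22 ≈ 247 kPa.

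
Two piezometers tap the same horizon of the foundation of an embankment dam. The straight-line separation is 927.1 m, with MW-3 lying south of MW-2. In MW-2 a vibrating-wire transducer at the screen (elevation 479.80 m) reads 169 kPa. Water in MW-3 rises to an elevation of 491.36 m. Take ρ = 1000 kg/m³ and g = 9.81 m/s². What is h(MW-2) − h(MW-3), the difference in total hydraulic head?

Δh ≈ 5.67 m

Pressure head at MW-2: ψ = P/(ρg) = 169×1000 / (1000 × 9.81) = 17.23 m.
Total head at MW-2: h = z + ψ = 479.80 + 17.23 = 497.03 m.
Total head at MW-3: h = 491.36 m (water level in the piezometer is the total head).
Head difference: h(MW-2) − h(MW-3) = 497.03 − 491.36 = 5.67 m.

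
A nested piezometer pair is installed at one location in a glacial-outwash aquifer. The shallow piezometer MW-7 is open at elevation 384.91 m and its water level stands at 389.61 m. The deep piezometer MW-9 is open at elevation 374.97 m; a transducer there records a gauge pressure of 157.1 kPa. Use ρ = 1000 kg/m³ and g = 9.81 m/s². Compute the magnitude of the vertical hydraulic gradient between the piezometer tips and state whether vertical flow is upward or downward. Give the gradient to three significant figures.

Total head at MW-7: h = 389.61 m (water level in the standpipe).
Pressure head at MW-9: ψ = P/(ρg) = 157.1×1000 / (1000 × 9.81) = 16.01 m.
Total head at MW-9: h = z + ψ = 374.97 + 16.01 = 390.98 m.
Δh = h(MW-7) − h(MW-9) = 389.61 − 390.98 = -1.37 m.
Vertical separation Δz = 384.91 − 374.97 = 9.94 m.
|i_v| = |Δh| / Δz = 1.37 / 9.94 = 0.138.
Head is higher in the deep piezometer, so vertical flow is upward (discharge condition).

|i_v| ≈ 0.138; vertical flow is upward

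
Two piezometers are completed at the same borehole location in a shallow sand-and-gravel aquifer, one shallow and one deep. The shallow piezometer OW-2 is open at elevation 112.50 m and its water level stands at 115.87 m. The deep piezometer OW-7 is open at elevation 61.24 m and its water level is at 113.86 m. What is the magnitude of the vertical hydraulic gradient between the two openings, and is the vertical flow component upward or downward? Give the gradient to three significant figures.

|i_v| ≈ 0.0392; vertical flow is downward

Total head at OW-2: h = 115.87 m (water level in the standpipe).
Total head at OW-7: h = 113.86 m.
Δh = h(OW-2) − h(OW-7) = 115.87 − 113.86 = 2.01 m.
Vertical separation Δz = 112.50 − 61.24 = 51.26 m.
|i_v| = |Δh| / Δz = 2.01 / 51.26 = 0.0392.
Head is higher in the shallow piezometer, so vertical flow is downward (recharge condition).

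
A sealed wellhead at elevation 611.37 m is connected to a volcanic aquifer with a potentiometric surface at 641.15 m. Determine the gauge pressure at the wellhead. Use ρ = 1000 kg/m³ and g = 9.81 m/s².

Head above the cap: Δh = 641.15 − 611.37 = 29.78 m.
P = ρgΔh = 1000 × 9.81 × 29.78 = 292142 Pa ≈ 292 kPa.

P ≈ 292 kPa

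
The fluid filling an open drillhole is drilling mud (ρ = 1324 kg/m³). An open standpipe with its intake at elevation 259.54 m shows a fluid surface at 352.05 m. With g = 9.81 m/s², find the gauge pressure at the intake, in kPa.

P ≈ 1200 kPa

Pressure head ψ = h − z = 352.05 − 259.54 = 92.51 m.
P = ρgψ = 1324 × 9.81 × 92.51 = 1201561 Pa ≈ 1200 kPa.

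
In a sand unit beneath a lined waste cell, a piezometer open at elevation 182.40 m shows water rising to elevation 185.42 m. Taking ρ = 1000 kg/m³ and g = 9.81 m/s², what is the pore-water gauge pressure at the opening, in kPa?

P ≈ 29.6 kPa

Pressure head ψ = h − z = 185.42 − 182.40 = 3.02 m.
P = ρgψ = 1000 × 9.81 × 3.02 = 29626 Pa ≈ 29.6 kPa.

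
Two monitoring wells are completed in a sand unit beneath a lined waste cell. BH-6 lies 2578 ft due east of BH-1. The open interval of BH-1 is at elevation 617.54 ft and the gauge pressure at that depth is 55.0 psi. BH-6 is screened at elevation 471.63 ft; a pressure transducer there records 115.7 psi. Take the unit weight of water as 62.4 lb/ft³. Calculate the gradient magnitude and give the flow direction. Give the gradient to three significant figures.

i ≈ 0.00226; groundwater flows toward the east

Pressure head at BH-1: ψ = 144·P/γ = 144 × 55.0 / 62.4 = 126.92 ft.
Total head at BH-1: h = z + ψ = 617.54 + 126.92 = 744.46 ft.
Pressure head at BH-6: ψ = 144·P/γ = 144 × 115.7 / 62.4 = 267.00 ft.
Total head at BH-6: h = z + ψ = 471.63 + 267.00 = 738.63 ft.
Head difference: h(BH-1) − h(BH-6) = 744.46 − 738.63 = 5.83 ft.
Hydraulic gradient: i = |Δh| / L = 5.83 / 2578 = 0.00226.
Flow is from higher to lower head: from BH-1 toward BH-6, i.e. toward the east.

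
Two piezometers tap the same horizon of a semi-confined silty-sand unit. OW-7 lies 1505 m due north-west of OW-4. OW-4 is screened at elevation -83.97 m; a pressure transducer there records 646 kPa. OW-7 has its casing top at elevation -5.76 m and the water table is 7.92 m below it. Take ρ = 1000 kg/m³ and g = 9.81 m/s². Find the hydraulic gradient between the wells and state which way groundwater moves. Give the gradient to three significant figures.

Pressure head at OW-4: ψ = P/(ρg) = 646×1000 / (1000 × 9.81) = 65.85 m.
Total head at OW-4: h = z + ψ = -83.97 + 65.85 = -18.12 m.
Total head at OW-7: h = -5.76 − 7.92 = -13.68 m.
Head difference: h(OW-4) − h(OW-7) = -18.12 − (-13.68) = -4.44 m.
Hydraulic gradient: i = |Δh| / L = 4.44 / 1505 = 0.00295.
Flow is from higher to lower head: from OW-7 toward OW-4, i.e. toward the south-east.

i ≈ 0.00295; groundwater flows toward the south-east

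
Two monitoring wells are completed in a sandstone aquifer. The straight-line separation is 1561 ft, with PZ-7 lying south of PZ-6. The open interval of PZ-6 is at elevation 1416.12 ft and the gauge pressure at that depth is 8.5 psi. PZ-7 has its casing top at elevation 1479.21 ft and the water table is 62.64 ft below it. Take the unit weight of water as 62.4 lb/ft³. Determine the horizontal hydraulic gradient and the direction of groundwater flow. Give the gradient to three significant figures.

Pressure head at PZ-6: ψ = 144·P/γ = 144 × 8.5 / 62.4 = 19.62 ft.
Total head at PZ-6: h = z + ψ = 1416.12 + 19.62 = 1435.74 ft.
Total head at PZ-7: h = 1479.21 − 62.64 = 1416.57 ft.
Head difference: h(PZ-6) − h(PZ-7) = 1435.74 − 1416.57 = 19.17 ft.
Hydraulic gradient: i = |Δh| / L = 19.17 / 1561 = 0.0123.
Flow is from higher to lower head: from PZ-6 toward PZ-7, i.e. toward the south.

i ≈ 0.0123; groundwater flows toward the south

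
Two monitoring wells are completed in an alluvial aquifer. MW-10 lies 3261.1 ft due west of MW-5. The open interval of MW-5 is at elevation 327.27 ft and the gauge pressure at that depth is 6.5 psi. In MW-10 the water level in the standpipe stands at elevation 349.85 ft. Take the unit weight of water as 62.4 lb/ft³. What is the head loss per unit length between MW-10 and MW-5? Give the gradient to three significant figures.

Pressure head at MW-5: ψ = 144·P/γ = 144 × 6.5 / 62.4 = 15.00 ft.
Total head at MW-5: h = z + ψ = 327.27 + 15.00 = 342.27 ft.
Total head at MW-10: h = 349.85 ft (water level in the piezometer is the total head).
Head difference: h(MW-5) − h(MW-10) = 342.27 − 349.85 = -7.58 ft.
Hydraulic gradient: i = |Δh| / L = 7.58 / 3261.1 = 0.00232.

i ≈ 0.00232 ft/ft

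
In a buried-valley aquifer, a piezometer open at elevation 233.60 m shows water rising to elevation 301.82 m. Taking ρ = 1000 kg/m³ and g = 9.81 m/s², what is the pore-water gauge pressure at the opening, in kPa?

Pressure head ψ = h − z = 301.82 − 233.60 = 68.22 m.
P = ρgψ = 1000 × 9.81 × 68.22 = 669238 Pa ≈ 669 kPa.

P ≈ 669 kPa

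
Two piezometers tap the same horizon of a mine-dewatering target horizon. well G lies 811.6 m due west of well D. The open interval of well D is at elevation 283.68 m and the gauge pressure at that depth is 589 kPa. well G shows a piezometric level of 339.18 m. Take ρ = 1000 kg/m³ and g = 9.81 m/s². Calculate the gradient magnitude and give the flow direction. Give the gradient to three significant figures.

i ≈ 0.00559; groundwater flows toward the west

Pressure head at well D: ψ = P/(ρg) = 589×1000 / (1000 × 9.81) = 60.04 m.
Total head at well D: h = z + ψ = 283.68 + 60.04 = 343.72 m.
Total head at well G: h = 339.18 m (water level in the piezometer is the total head).
Head difference: h(well D) − h(well G) = 343.72 − 339.18 = 4.54 m.
Hydraulic gradient: i = |Δh| / L = 4.54 / 811.6 = 0.00559.
Flow is from higher to lower head: from well D toward well G, i.e. toward the west.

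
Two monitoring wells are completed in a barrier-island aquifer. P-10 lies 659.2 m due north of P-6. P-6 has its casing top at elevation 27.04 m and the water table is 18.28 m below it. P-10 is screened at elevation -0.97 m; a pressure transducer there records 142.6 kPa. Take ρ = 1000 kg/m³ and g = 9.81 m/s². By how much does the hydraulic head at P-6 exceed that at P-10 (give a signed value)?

Δh ≈ -4.81 m

Total head at P-6: h = 27.04 − 18.28 = 8.76 m.
Pressure head at P-10: ψ = P/(ρg) = 142.6×1000 / (1000 × 9.81) = 14.54 m.
Total head at P-10: h = z + ψ = -0.97 + 14.54 = 13.57 m.
Head difference: h(P-6) − h(P-10) = 8.76 − 13.57 = -4.81 m.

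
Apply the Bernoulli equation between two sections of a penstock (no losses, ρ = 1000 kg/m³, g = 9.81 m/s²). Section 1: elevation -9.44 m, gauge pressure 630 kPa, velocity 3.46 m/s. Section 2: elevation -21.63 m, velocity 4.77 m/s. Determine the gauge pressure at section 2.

Pressure head at 1: ψ₁ = P₁/(ρg) = 630×1000 / (1000 × 9.81) = 64.22 m.
Velocity heads: v₁²/2g = 3.46²/19.62 = 0.610 m; v₂²/2g = 4.77²/19.62 = 1.160 m.
Total head H = z₁ + ψ₁ + v₁²/2g = -9.44 + 64.22 + 0.610 = 55.39 m.
ψ₂ = H − z₂ − v₂²/2g = 55.39 − (-21.63) − 1.160 = 75.86 m.
P₂ = ρgψ₂ = 1000 × 9.81 × 75.86 ≈ 744 kPa.

P₂ ≈ 744 kPa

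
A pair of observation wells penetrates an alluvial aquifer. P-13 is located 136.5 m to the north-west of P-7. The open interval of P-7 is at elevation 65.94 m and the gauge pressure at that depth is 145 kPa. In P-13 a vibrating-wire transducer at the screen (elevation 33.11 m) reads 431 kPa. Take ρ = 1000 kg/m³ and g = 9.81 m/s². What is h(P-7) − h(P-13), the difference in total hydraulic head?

Pressure head at P-7: ψ = P/(ρg) = 145×1000 / (1000 × 9.81) = 14.78 m.
Total head at P-7: h = z + ψ = 65.94 + 14.78 = 80.72 m.
Pressure head at P-13: ψ = P/(ρg) = 431×1000 / (1000 × 9.81) = 43.93 m.
Total head at P-13: h = z + ψ = 33.11 + 43.93 = 77.04 m.
Head difference: h(P-7) − h(P-13) = 80.72 − 77.04 = 3.68 m.

Δh ≈ 3.68 m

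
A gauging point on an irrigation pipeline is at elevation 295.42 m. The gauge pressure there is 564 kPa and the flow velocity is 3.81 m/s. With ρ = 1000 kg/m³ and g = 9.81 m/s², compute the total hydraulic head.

Pressure head ψ = P/(ρg) = 564×1000 / (1000 × 9.81) = 57.49 m.
Velocity head = v²/(2g) = 3.81² / (2 × 9.81) = 0.740 m.
h = z + ψ + v²/(2g) = 295.42 + 57.49 + 0.740 = 353.65 m.

h ≈ 353.65 m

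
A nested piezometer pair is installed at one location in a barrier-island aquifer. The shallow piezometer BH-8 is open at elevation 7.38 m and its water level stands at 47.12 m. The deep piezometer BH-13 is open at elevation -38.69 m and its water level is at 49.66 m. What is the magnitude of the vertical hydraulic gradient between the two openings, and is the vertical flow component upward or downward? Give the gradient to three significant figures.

|i_v| ≈ 0.0551; vertical flow is upward

Total head at BH-8: h = 47.12 m (water level in the standpipe).
Total head at BH-13: h = 49.66 m.
Δh = h(BH-8) − h(BH-13) = 47.12 − 49.66 = -2.54 m.
Vertical separation Δz = 7.38 − (-38.69) = 46.07 m.
|i_v| = |Δh| / Δz = 2.54 / 46.07 = 0.0551.
Head is higher in the deep piezometer, so vertical flow is upward (discharge condition).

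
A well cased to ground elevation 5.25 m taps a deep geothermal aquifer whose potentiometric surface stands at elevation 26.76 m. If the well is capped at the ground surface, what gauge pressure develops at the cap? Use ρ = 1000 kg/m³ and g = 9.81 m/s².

Head above the cap: Δh = 26.76 − 5.25 = 21.51 m.
P = ρgΔh = 1000 × 9.81 × 21.51 = 211013 Pa ≈ 211 kPa.

P ≈ 211 kPa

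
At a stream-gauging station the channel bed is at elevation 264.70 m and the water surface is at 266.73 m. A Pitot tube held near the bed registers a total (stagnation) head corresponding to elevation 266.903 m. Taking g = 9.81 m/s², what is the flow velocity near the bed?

v ≈ 1.84 m/s

Near the bed, under hydrostatic conditions, the piezometric head (z + ψ) equals the free-surface elevation, 266.73 m.
Velocity head = total − piezometric = 266.903 − 266.73 = 0.173 m.
v = √(2g·h_v) = √(2 × 9.81 × 0.173) = 1.84 m/s.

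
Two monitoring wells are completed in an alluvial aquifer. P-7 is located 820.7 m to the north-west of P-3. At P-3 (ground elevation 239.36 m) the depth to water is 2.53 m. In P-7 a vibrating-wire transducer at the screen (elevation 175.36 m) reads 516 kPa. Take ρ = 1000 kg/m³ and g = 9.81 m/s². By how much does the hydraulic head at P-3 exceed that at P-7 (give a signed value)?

Total head at P-3: h = 239.36 − 2.53 = 236.83 m.
Pressure head at P-7: ψ = P/(ρg) = 516×1000 / (1000 × 9.81) = 52.60 m.
Total head at P-7: h = z + ψ = 175.36 + 52.60 = 227.96 m.
Head difference: h(P-3) − h(P-7) = 236.83 − 227.96 = 8.87 m.

Δh ≈ 8.87 m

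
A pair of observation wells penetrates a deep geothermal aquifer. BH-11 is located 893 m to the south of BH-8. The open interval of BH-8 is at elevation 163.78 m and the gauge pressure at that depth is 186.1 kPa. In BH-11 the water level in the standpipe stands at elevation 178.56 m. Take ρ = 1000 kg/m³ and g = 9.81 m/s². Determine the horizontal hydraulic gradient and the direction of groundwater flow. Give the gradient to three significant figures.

Pressure head at BH-8: ψ = P/(ρg) = 186.1×1000 / (1000 × 9.81) = 18.97 m.
Total head at BH-8: h = z + ψ = 163.78 + 18.97 = 182.75 m.
Total head at BH-11: h = 178.56 m (water level in the piezometer is the total head).
Head difference: h(BH-8) − h(BH-11) = 182.75 − 178.56 = 4.19 m.
Hydraulic gradient: i = |Δh| / L = 4.19 / 893 = 0.00469.
Flow is from higher to lower head: from BH-8 toward BH-11, i.e. toward the south.

i ≈ 0.00469; groundwater flows toward the south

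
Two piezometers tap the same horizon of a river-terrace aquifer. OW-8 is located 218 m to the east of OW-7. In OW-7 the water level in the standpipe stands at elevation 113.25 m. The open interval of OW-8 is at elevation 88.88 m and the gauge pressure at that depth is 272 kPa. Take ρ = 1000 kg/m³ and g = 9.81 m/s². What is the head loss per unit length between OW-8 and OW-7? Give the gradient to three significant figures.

i ≈ 0.0154 m/m

Total head at OW-7: h = 113.25 m (water level in the piezometer is the total head).
Pressure head at OW-8: ψ = P/(ρg) = 272×1000 / (1000 × 9.81) = 27.73 m.
Total head at OW-8: h = z + ψ = 88.88 + 27.73 = 116.61 m.
Head difference: h(OW-7) − h(OW-8) = 113.25 − 116.61 = -3.36 m.
Hydraulic gradient: i = |Δh| / L = 3.36 / 218 = 0.0154.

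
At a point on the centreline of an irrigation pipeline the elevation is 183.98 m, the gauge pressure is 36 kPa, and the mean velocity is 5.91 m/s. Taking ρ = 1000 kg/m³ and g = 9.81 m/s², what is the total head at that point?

Pressure head ψ = P/(ρg) = 36×1000 / (1000 × 9.81) = 3.67 m.
Velocity head = v²/(2g) = 5.91² / (2 × 9.81) = 1.780 m.
h = z + ψ + v²/(2g) = 183.98 + 3.67 + 1.780 = 189.43 m.

h ≈ 189.43 m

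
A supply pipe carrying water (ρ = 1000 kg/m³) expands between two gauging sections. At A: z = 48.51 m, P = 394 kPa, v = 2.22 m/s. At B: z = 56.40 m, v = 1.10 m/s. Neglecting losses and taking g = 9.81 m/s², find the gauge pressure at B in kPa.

Pressure head at A: ψ₁ = P₁/(ρg) = 394×1000 / (1000 × 9.81) = 40.16 m.
Velocity heads: v₁²/2g = 2.22²/19.62 = 0.251 m; v₂²/2g = 1.10²/19.62 = 0.062 m.
Total head H = z₁ + ψ₁ + v₁²/2g = 48.51 + 40.16 + 0.251 = 88.92 m.
ψ₂ = H − z₂ − v₂²/2g = 88.92 − 56.40 − 0.062 = 32.46 m.
P₂ = ρgψ₂ = 1000 × 9.81 × 32.46 ≈ 318 kPa.

P₂ ≈ 318 kPa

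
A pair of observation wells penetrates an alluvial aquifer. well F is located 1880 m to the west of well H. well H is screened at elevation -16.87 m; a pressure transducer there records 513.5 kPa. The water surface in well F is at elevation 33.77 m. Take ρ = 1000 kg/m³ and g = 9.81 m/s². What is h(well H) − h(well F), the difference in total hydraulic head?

Δh ≈ 1.70 m

Pressure head at well H: ψ = P/(ρg) = 513.5×1000 / (1000 × 9.81) = 52.34 m.
Total head at well H: h = z + ψ = -16.87 + 52.34 = 35.47 m.
Total head at well F: h = 33.77 m (water level in the piezometer is the total head).
Head difference: h(well H) − h(well F) = 35.47 − 33.77 = 1.70 m.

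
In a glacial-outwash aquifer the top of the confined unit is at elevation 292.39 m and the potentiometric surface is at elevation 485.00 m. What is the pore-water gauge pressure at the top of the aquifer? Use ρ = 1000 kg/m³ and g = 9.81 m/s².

P ≈ 1890 kPa

Pressure head at the aquifer top: ψ = h − z = 485.00 − 292.39 = 192.61 m.
P = ρgψ = 1000 × 9.81 × 192.61 = 1889504 Pa ≈ 1890 kPa.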